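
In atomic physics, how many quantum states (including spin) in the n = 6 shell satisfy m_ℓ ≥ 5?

2

Orbitals with m_ℓ ≥ 5, by ℓ: ℓ=5 → 1.
Orbitals: 1. Each orbital carries two spin states, so 1 × 2 = 2 states.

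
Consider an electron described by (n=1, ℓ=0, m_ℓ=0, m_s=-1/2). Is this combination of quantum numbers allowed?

n = 1 is a positive integer. ℓ = 0 satisfies 0 ≤ ℓ ≤ n−1 = 0. m_ℓ = 0 lies in the range −ℓ … +ℓ (here 0). m_s = -1/2 is one of ±1/2.
All four constraints are satisfied.

Valid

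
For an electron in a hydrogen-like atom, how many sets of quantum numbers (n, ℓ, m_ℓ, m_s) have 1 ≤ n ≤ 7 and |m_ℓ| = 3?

Count contributing orbitals for each principal shell:
n=4 → 2; n=5 → 4; n=6 → 6; n=7 → 8.
Orbitals: 2 + 4 + 6 + 8 = 20. Including both spin states (m_s = ±1/2) gives 2 × 20 = 40 states.

40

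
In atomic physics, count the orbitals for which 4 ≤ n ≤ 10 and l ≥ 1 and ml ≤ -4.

Count contributing orbitals for each principal shell:
n=5 → 1; n=6 → 3; n=7 → 6; n=8 → 10; n=9 → 15; n=10 → 21.
Total orbitals: 1 + 3 + 6 + 10 + 15 + 21 = 56.

56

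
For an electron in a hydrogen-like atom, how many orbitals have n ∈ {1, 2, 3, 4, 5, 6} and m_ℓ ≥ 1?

35

Work shell by shell — for each n, count the (ℓ, m_ℓ) pairs that satisfy m_ℓ ≥ 1:
n=2 → 1; n=3 → 3; n=4 → 6; n=5 → 10; n=6 → 15.
Total orbitals: 1 + 3 + 6 + 10 + 15 = 35.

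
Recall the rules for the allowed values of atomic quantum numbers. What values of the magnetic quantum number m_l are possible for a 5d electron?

The 5d subshell has l = 2, and m_l takes every integer from −l to +l. With l = 2 that gives the 5 values -2, -1, 0, 1, 2.

-2, -1, 0, 1, 2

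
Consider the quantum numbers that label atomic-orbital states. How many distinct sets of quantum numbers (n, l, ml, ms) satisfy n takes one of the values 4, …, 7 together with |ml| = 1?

Work shell by shell — for each n, count the (l, ml) pairs that satisfy |ml| = 1:
n=4 → 6; n=5 → 8; n=6 → 10; n=7 → 12.
Orbitals: 6 + 8 + 10 + 12 = 36. Including both spin states (ms = ±1/2) gives 2 × 36 = 72 states.

72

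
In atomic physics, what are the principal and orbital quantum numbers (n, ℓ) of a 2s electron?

The leading integer gives n = 2; the letter 's' means ℓ = 0.

n = 2, ℓ = 0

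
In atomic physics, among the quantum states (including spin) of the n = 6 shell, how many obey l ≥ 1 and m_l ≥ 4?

Per l-value: l=4 → 1; l=5 → 2.
Orbitals: 1 + 2 = 3. Each orbital carries two spin states, so 3 × 2 = 6 states.

6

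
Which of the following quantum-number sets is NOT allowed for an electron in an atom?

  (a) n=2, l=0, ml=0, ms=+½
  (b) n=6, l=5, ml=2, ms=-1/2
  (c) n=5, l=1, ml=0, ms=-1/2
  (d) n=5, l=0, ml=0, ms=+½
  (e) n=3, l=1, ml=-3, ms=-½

(e)

(e) has |ml| = 3 > l = 1, violating −l ≤ ml ≤ l.
The remaining sets (a), (b), (c), (d) satisfy all four rules.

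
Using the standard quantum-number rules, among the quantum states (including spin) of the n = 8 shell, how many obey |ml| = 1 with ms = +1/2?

Go through l = 0, …, 7 (the values permitted for n = 8).
Contributions: l=1 → 2; l=2 → 2; l=3 → 2; l=4 → 2; l=5 → 2; l=6 → 2; l=7 → 2.
Orbitals: 2 + 2 + 2 + 2 + 2 + 2 + 2 = 14. With ms fixed to a single value there is one state per orbital, giving 14 states.

14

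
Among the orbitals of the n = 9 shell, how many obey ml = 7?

2

Per l-value: l=7 → 1; l=8 → 1.
Total orbitals: 1 + 1 = 2.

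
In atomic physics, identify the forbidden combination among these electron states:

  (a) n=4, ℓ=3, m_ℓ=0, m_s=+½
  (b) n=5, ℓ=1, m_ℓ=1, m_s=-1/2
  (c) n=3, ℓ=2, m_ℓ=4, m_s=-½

(c)

(c) has |m_ℓ| = 4 > ℓ = 2, violating −ℓ ≤ m_ℓ ≤ ℓ.
The remaining sets (a), (b) satisfy all four rules.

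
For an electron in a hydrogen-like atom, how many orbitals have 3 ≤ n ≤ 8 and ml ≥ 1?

83

Work shell by shell — for each n, count the (l, ml) pairs that satisfy ml ≥ 1:
n=3 → 3; n=4 → 6; n=5 → 10; n=6 → 15; n=7 → 21; n=8 → 28.
Total orbitals: 3 + 6 + 10 + 15 + 21 + 28 = 83.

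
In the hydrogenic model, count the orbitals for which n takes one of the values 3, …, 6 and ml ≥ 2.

20

Count contributing orbitals for each principal shell:
n=3 → 1; n=4 → 3; n=5 → 6; n=6 → 10.
Total orbitals: 1 + 3 + 6 + 10 = 20.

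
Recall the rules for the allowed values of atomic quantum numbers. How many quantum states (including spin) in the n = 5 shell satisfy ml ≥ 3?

For n = 5, l ranges over 0 … 4.
Contributions: l=3 → 1; l=4 → 2.
Orbitals: 1 + 2 = 3. Each orbital carries two spin states, so 3 × 2 = 6 states.

6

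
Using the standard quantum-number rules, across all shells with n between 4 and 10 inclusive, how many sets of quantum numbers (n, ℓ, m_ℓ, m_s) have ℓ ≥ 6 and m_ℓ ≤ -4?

Work shell by shell — for each n, count the (ℓ, m_ℓ) pairs that satisfy ℓ ≥ 6 and m_ℓ ≤ -4:
n=7 → 3; n=8 → 7; n=9 → 12; n=10 → 18.
Orbitals: 3 + 7 + 12 + 18 = 40. Including both spin states (m_s = ±1/2) gives 2 × 40 = 80 states.

80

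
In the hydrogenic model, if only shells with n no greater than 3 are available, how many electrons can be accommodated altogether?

28

Total orbitals = 1² + 2² + 3² = 14. Doubling for spin gives 28 electrons.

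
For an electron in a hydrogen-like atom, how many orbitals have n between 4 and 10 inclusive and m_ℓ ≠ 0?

Treat each shell separately and count matching orbitals:
n=4 → 12; n=5 → 20; n=6 → 30; n=7 → 42; n=8 → 56; n=9 → 72; n=10 → 90.
Total orbitals: 12 + 20 + 30 + 42 + 56 + 72 + 90 = 322.

322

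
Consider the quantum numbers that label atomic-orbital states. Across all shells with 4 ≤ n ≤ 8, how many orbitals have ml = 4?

Count contributing orbitals for each principal shell:
n=5 → 1; n=6 → 2; n=7 → 3; n=8 → 4.
Total orbitals: 1 + 2 + 3 + 4 = 10.

10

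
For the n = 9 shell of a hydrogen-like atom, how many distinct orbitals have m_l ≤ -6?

Per l-value: l=6 → 1; l=7 → 2; l=8 → 3.
Total orbitals: 1 + 2 + 3 = 6.

6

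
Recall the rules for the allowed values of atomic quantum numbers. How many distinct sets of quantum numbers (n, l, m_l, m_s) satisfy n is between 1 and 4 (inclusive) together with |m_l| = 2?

Work shell by shell — for each n, count the (l, m_l) pairs that satisfy |m_l| = 2:
n=3 → 2; n=4 → 4.
Orbitals: 2 + 4 = 6. Including both spin states (m_s = ±1/2) gives 2 × 6 = 12 states.

12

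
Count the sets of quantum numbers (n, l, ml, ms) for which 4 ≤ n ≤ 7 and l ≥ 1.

Count contributing orbitals for each principal shell:
n=4 → 15; n=5 → 24; n=6 → 35; n=7 → 48.
Orbitals: 15 + 24 + 35 + 48 = 122. Including both spin states (ms = ±1/2) gives 2 × 122 = 244 states.

244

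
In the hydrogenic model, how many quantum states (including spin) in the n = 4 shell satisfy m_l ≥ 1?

12

The n = 4 shell has l = 0 through 3; check each.
The (l, m_l) pairs meeting m_l ≥ 1 give: l=1 → 1; l=2 → 2; l=3 → 3.
Orbitals: 1 + 2 + 3 = 6. Each orbital carries two spin states, so 6 × 2 = 12 states.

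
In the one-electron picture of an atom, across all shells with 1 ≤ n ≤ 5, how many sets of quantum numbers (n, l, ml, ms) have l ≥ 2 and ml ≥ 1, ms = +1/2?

16

Count contributing orbitals for each principal shell:
n=3 → 2; n=4 → 5; n=5 → 9.
Orbitals: 2 + 5 + 9 = 16. With ms fixed to +1/2 there is one state per orbital, so 16 states.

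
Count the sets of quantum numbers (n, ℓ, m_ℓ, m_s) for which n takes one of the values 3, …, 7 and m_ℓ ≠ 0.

Count contributing orbitals for each principal shell:
n=3 → 6; n=4 → 12; n=5 → 20; n=6 → 30; n=7 → 42.
Orbitals: 6 + 12 + 20 + 30 + 42 = 110. Including both spin states (m_s = ±1/2) gives 2 × 110 = 220 states.

220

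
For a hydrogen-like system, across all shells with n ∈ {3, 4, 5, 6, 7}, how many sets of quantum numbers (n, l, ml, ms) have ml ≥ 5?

Count contributing orbitals for each principal shell:
n=6 → 1; n=7 → 3.
Orbitals: 1 + 3 = 4. Including both spin states (ms = ±1/2) gives 2 × 4 = 8 states.

8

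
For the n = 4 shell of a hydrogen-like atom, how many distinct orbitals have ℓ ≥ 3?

7

Go through ℓ = 0, …, 3 (the values permitted for n = 4).
Per ℓ-value: ℓ=3 → 7.
Total orbitals: 7.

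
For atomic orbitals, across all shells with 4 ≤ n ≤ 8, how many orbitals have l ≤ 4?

116

Treat each shell separately and count matching orbitals:
n=4 → 16; n=5 → 25; n=6 → 25; n=7 → 25; n=8 → 25.
Total orbitals: 16 + 25 + 25 + 25 + 25 = 116.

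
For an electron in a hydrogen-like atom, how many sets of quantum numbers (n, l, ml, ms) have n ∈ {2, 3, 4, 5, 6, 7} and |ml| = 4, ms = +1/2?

Treat each shell separately and count matching orbitals:
n=5 → 2; n=6 → 4; n=7 → 6.
Orbitals: 2 + 4 + 6 = 12. With ms fixed to +1/2 there is one state per orbital, so 12 states.

12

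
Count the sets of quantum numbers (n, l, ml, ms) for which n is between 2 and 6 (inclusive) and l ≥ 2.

140

Treat each shell separately and count matching orbitals:
n=3 → 5; n=4 → 12; n=5 → 21; n=6 → 32.
Orbitals: 5 + 12 + 21 + 32 = 70. Including both spin states (ms = ±1/2) gives 2 × 70 = 140 states.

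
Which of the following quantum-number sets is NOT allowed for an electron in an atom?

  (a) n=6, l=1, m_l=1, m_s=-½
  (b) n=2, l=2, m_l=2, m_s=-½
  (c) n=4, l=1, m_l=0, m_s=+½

(b) has l = 2 ≥ n = 2, violating 0 ≤ l ≤ n−1.
The remaining sets (a), (c) satisfy all four rules.

(b)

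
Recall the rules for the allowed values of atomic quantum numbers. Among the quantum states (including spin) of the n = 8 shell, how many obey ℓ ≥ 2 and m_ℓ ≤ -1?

54

For n = 8, ℓ ranges over 0 … 7.
Orbitals with ℓ ≥ 2 and m_ℓ ≤ -1, by ℓ: ℓ=2 → 2; ℓ=3 → 3; ℓ=4 → 4; ℓ=5 → 5; ℓ=6 → 6; ℓ=7 → 7.
Orbitals: 2 + 3 + 4 + 5 + 6 + 7 = 27. Each orbital carries two spin states, so 27 × 2 = 54 states.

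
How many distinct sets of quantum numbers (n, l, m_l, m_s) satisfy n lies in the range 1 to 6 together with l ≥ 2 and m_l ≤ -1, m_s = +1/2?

Go shell by shell, enumerating (l, m_l) with l ≥ 2 and m_l ≤ -1:
n=3 → 2; n=4 → 5; n=5 → 9; n=6 → 14.
Orbitals: 2 + 5 + 9 + 14 = 30. With m_s fixed to +1/2 there is one state per orbital, so 30 states.

30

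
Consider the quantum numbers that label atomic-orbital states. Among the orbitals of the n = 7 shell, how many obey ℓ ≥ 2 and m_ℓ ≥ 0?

Go through ℓ = 0, …, 6 (the values permitted for n = 7).
Orbitals with ℓ ≥ 2 and m_ℓ ≥ 0, by ℓ: ℓ=2 → 3; ℓ=3 → 4; ℓ=4 → 5; ℓ=5 → 6; ℓ=6 → 7.
Total orbitals: 3 + 4 + 5 + 6 + 7 = 25.

25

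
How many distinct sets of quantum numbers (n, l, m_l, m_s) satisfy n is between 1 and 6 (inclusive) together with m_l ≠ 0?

For each n in the range, tally the orbitals obeying m_l ≠ 0:
n=2 → 2; n=3 → 6; n=4 → 12; n=5 → 20; n=6 → 30.
Orbitals: 2 + 6 + 12 + 20 + 30 = 70. Including both spin states (m_s = ±1/2) gives 2 × 70 = 140 states.

140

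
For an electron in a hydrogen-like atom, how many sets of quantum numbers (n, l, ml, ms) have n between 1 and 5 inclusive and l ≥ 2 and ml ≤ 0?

44

Go shell by shell, enumerating (l, ml) with l ≥ 2 and ml ≤ 0:
n=3 → 3; n=4 → 7; n=5 → 12.
Orbitals: 3 + 7 + 12 = 22. Including both spin states (ms = ±1/2) gives 2 × 22 = 44 states.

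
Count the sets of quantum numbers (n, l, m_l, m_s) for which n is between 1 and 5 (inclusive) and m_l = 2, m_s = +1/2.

6

Work shell by shell — for each n, count the (l, m_l) pairs that satisfy m_l = 2:
n=3 → 1; n=4 → 2; n=5 → 3.
Orbitals: 1 + 2 + 3 = 6. With m_s fixed to +1/2 there is one state per orbital, so 6 states.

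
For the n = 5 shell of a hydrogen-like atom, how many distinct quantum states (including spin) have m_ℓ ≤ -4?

For n = 5, ℓ ranges over 0 … 4.
The (ℓ, m_ℓ) pairs meeting m_ℓ ≤ -4 give: ℓ=4 → 1.
Orbitals: 1. Each orbital carries two spin states, so 1 × 2 = 2 states.

2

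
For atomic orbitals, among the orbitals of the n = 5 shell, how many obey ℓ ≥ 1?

24

For n = 5, ℓ ranges over 0 … 4.
Per ℓ-value: ℓ=1 → 3; ℓ=2 → 5; ℓ=3 → 7; ℓ=4 → 9.
Total orbitals: 3 + 5 + 7 + 9 = 24.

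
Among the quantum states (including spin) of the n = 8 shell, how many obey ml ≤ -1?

56

For n = 8, l ranges over 0 … 7.
Contributions: l=1 → 1; l=2 → 2; l=3 → 3; l=4 → 4; l=5 → 5; l=6 → 6; l=7 → 7.
Orbitals: 1 + 2 + 3 + 4 + 5 + 6 + 7 = 28. Each orbital carries two spin states, so 28 × 2 = 56 states.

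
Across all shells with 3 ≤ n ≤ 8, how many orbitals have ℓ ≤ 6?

184

Work shell by shell — for each n, count the (ℓ, m_ℓ) pairs that satisfy ℓ ≤ 6:
n=3 → 9; n=4 → 16; n=5 → 25; n=6 → 36; n=7 → 49; n=8 → 49.
Total orbitals: 9 + 16 + 25 + 36 + 49 + 49 = 184.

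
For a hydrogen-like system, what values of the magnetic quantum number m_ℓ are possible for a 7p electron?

The 7p subshell has ℓ = 1, and m_ℓ takes every integer from −ℓ to +ℓ. With ℓ = 1 that gives the 3 values -1, 0, 1.

-1, 0, 1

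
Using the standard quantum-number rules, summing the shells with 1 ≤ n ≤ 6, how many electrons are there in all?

Shell n has n² orbitals: 1²=1 + 2²=4 + 3²=9 + 4²=16 + 5²=25 + 6²=36 = 91 orbitals.
Two spin states per orbital: 2 × 91 = 182 electrons.

182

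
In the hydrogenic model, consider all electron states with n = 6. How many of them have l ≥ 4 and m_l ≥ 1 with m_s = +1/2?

9

The n = 6 shell has l = 0 through 5; check each.
The (l, m_l) pairs meeting l ≥ 4 and m_l ≥ 1 give: l=4 → 4; l=5 → 5.
Orbitals: 4 + 5 = 9. With m_s fixed to a single value there is one state per orbital, giving 9 states.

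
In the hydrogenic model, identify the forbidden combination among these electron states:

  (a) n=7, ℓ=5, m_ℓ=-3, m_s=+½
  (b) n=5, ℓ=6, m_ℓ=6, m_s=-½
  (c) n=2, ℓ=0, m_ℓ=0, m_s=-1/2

(b)

(b) has ℓ = 6 ≥ n = 5, violating 0 ≤ ℓ ≤ n−1.
The remaining sets (a), (c) satisfy all four rules.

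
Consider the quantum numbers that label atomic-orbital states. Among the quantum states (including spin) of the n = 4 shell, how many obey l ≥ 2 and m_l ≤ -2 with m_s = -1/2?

3

For n = 4, l ranges over 0 … 3.
Contributions: l=2 → 1; l=3 → 2.
Orbitals: 1 + 2 = 3. With m_s fixed to a single value there is one state per orbital, giving 3 states.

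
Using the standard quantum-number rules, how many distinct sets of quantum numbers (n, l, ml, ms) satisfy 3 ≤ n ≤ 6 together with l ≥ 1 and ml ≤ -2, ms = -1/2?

20

Count contributing orbitals for each principal shell:
n=3 → 1; n=4 → 3; n=5 → 6; n=6 → 10.
Orbitals: 1 + 3 + 6 + 10 = 20. With ms fixed to -1/2 there is one state per orbital, so 20 states.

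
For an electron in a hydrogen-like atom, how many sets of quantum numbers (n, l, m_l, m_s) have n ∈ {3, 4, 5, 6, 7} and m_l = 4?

12

Count contributing orbitals for each principal shell:
n=5 → 1; n=6 → 2; n=7 → 3.
Orbitals: 1 + 2 + 3 = 6. Including both spin states (m_s = ±1/2) gives 2 × 6 = 12 states.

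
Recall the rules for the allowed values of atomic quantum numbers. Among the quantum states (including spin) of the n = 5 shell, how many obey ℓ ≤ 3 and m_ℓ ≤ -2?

6

For n = 5, ℓ ranges over 0 … 4.
Orbitals with ℓ ≤ 3 and m_ℓ ≤ -2, by ℓ: ℓ=2 → 1; ℓ=3 → 2.
Orbitals: 1 + 2 = 3. Each orbital carries two spin states, so 3 × 2 = 6 states.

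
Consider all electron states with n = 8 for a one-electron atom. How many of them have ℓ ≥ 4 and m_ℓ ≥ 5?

Contributions: ℓ=5 → 1; ℓ=6 → 2; ℓ=7 → 3.
Orbitals: 1 + 2 + 3 = 6. Each orbital carries two spin states, so 6 × 2 = 12 states.

12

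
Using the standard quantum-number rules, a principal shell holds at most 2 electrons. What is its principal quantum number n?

n = 1

2n² = 2 ⇒ n² = 1 ⇒ n = 1.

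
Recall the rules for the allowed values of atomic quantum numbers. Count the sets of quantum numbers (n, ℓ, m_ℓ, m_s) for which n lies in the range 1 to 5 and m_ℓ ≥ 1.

40

For each n in the range, tally the orbitals obeying m_ℓ ≥ 1:
n=2 → 1; n=3 → 3; n=4 → 6; n=5 → 10.
Orbitals: 1 + 3 + 6 + 10 = 20. Including both spin states (m_s = ±1/2) gives 2 × 20 = 40 states.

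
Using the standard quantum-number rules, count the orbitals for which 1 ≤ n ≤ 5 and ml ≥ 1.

20

Work shell by shell — for each n, count the (l, ml) pairs that satisfy ml ≥ 1:
n=2 → 1; n=3 → 3; n=4 → 6; n=5 → 10.
Total orbitals: 1 + 3 + 6 + 10 = 20.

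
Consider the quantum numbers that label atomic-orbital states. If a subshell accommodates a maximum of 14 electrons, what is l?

2(2l+1) = 14 ⇒ 2l+1 = 7 ⇒ l = 3.

l = 3 (f)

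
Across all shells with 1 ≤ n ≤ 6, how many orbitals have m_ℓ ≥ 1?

35

Count contributing orbitals for each principal shell:
n=2 → 1; n=3 → 3; n=4 → 6; n=5 → 10; n=6 → 15.
Total orbitals: 1 + 3 + 6 + 10 + 15 = 35.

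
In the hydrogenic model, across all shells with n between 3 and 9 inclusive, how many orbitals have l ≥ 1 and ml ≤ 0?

Go shell by shell, enumerating (l, ml) with l ≥ 1 and ml ≤ 0:
n=3 → 5; n=4 → 9; n=5 → 14; n=6 → 20; n=7 → 27; n=8 → 35; n=9 → 44.
Total orbitals: 5 + 9 + 14 + 20 + 27 + 35 + 44 = 154.

154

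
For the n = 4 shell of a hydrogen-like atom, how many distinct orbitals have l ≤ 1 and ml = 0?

2

The n = 4 shell has l = 0 through 3; check each.
Orbitals with l ≤ 1 and ml = 0, by l: l=0 → 1; l=1 → 1.
Total orbitals: 1 + 1 = 2.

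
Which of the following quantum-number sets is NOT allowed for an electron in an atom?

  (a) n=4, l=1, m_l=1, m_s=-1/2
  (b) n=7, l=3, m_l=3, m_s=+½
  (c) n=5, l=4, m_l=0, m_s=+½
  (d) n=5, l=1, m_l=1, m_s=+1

(d)

(d) has m_s = +1, but an electron's spin must be ±1/2.
The remaining sets (a), (b), (c) satisfy all four rules.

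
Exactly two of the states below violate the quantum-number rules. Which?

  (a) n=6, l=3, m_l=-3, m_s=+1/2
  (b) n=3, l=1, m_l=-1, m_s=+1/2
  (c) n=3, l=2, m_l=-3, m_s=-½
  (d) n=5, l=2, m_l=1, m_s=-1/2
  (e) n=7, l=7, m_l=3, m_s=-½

(c) has |m_l| = 3 > l = 2, violating −l ≤ m_l ≤ l.
(e) has l = 7 ≥ n = 7, violating 0 ≤ l ≤ n−1.
The remaining sets (a), (b), (d) satisfy all four rules.

(c) and (e)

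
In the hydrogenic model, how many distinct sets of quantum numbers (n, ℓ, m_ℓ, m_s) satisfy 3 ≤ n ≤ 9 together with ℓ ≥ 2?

Count contributing orbitals for each principal shell:
n=3 → 5; n=4 → 12; n=5 → 21; n=6 → 32; n=7 → 45; n=8 → 60; n=9 → 77.
Orbitals: 5 + 12 + 21 + 32 + 45 + 60 + 77 = 252. Including both spin states (m_s = ±1/2) gives 2 × 252 = 504 states.

504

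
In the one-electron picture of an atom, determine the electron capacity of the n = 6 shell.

72

A shell holds 2n² electrons: 2 × 6² = 2 × 36 = 72.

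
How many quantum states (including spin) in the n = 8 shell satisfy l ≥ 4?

96

Orbitals with l ≥ 4, by l: l=4 → 9; l=5 → 11; l=6 → 13; l=7 → 15.
Orbitals: 9 + 11 + 13 + 15 = 48. Each orbital carries two spin states, so 48 × 2 = 96 states.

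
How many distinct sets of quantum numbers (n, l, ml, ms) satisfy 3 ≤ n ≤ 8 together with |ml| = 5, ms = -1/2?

12

Per-shell orbital counts meeting the constraint:
n=6 → 2; n=7 → 4; n=8 → 6.
Orbitals: 2 + 4 + 6 = 12. With ms fixed to -1/2 there is one state per orbital, so 12 states.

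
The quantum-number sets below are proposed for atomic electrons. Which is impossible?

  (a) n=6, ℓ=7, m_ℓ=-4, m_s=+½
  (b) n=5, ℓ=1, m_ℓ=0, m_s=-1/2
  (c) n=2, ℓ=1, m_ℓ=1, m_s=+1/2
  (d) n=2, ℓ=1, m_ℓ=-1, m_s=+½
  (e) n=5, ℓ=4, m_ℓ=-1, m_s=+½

(a) has ℓ = 7 ≥ n = 6, violating 0 ≤ ℓ ≤ n−1.
The remaining sets (b), (c), (d), (e) satisfy all four rules.

(a)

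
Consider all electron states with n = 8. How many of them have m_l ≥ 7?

2

With n = 8 the allowed l are 0, 1, …, 7.
Orbitals with m_l ≥ 7, by l: l=7 → 1.
Orbitals: 1. Each orbital carries two spin states, so 1 × 2 = 2 states.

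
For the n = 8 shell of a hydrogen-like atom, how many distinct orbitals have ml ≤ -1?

28

Orbitals with ml ≤ -1, by l: l=1 → 1; l=2 → 2; l=3 → 3; l=4 → 4; l=5 → 5; l=6 → 6; l=7 → 7.
Total orbitals: 1 + 2 + 3 + 4 + 5 + 6 + 7 = 28.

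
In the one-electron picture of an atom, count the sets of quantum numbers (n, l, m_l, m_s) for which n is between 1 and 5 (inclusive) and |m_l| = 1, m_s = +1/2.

20

Go shell by shell, enumerating (l, m_l) with |m_l| = 1:
n=2 → 2; n=3 → 4; n=4 → 6; n=5 → 8.
Orbitals: 2 + 4 + 6 + 8 = 20. With m_s fixed to +1/2 there is one state per orbital, so 20 states.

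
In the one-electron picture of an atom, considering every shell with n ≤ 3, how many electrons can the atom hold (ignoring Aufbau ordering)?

28

Total orbitals = 1² + 2² + 3² = 14. Doubling for spin gives 28 electrons.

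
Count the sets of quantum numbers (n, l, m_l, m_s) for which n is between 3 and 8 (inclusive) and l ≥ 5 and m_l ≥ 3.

44

Treat each shell separately and count matching orbitals:
n=6 → 3; n=7 → 7; n=8 → 12.
Orbitals: 3 + 7 + 12 = 22. Including both spin states (m_s = ±1/2) gives 2 × 22 = 44 states.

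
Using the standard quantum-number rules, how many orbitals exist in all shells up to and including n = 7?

Total orbitals = 1² + 2² + 3² + 4² + 5² + 6² + 7² = 140.

140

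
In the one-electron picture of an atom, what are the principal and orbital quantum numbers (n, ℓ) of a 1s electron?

n = 1, ℓ = 0

The leading integer gives n = 1; the letter 's' means ℓ = 0.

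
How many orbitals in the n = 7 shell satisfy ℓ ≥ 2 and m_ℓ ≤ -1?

For n = 7, ℓ ranges over 0 … 6.
The (ℓ, m_ℓ) pairs meeting ℓ ≥ 2 and m_ℓ ≤ -1 give: ℓ=2 → 2; ℓ=3 → 3; ℓ=4 → 4; ℓ=5 → 5; ℓ=6 → 6.
Total orbitals: 2 + 3 + 4 + 5 + 6 = 20.

20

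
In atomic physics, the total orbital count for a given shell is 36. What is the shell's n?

n = 6

n² = 36 ⇒ n = 6.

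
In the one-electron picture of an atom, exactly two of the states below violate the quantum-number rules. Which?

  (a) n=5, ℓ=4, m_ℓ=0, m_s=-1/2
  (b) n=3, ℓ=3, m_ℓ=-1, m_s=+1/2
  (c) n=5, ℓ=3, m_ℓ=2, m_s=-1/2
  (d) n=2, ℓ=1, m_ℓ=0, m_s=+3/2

(b) and (d)

(b) has ℓ = 3 ≥ n = 3, violating 0 ≤ ℓ ≤ n−1.
(d) has m_s = +3/2, but an electron's spin must be ±1/2.
The remaining sets (a), (c) satisfy all four rules.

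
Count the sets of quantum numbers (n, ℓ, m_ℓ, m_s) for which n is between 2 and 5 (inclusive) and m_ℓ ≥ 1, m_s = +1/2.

Per-shell orbital counts meeting the constraint:
n=2 → 1; n=3 → 3; n=4 → 6; n=5 → 10.
Orbitals: 1 + 3 + 6 + 10 = 20. With m_s fixed to +1/2 there is one state per orbital, so 20 states.

20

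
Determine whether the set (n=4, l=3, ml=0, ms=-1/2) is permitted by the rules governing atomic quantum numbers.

Yes

n = 4 is a positive integer. l = 3 satisfies 0 ≤ l ≤ n−1 = 3. ml = 0 lies in the range −l … +l (here −3 … 3). ms = -1/2 is one of ±1/2.
All four constraints are satisfied.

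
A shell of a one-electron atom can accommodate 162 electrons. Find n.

2n² = 162 ⇒ n² = 81 ⇒ n = 9.

n = 9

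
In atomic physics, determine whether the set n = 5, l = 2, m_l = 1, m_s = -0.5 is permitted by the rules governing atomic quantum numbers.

n = 5 is a positive integer. l = 2 satisfies 0 ≤ l ≤ n−1 = 4. m_l = 1 lies in the range −l … +l (here −2 … 2). m_s = -1/2 is one of ±1/2.
All four constraints are satisfied.

Valid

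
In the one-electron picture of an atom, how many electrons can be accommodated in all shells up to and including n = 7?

Total orbitals = 1² + 2² + 3² + 4² + 5² + 6² + 7² = 140. Doubling for spin gives 280 electrons.

280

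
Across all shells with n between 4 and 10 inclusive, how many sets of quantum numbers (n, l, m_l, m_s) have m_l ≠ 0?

644

Treat each shell separately and count matching orbitals:
n=4 → 12; n=5 → 20; n=6 → 30; n=7 → 42; n=8 → 56; n=9 → 72; n=10 → 90.
Orbitals: 12 + 20 + 30 + 42 + 56 + 72 + 90 = 322. Including both spin states (m_s = ±1/2) gives 2 × 322 = 644 states.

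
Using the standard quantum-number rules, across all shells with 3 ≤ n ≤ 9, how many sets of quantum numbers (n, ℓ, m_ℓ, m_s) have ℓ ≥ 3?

434

Work shell by shell — for each n, count the (ℓ, m_ℓ) pairs that satisfy ℓ ≥ 3:
n=4 → 7; n=5 → 16; n=6 → 27; n=7 → 40; n=8 → 55; n=9 → 72.
Orbitals: 7 + 16 + 27 + 40 + 55 + 72 = 217. Including both spin states (m_s = ±1/2) gives 2 × 217 = 434 states.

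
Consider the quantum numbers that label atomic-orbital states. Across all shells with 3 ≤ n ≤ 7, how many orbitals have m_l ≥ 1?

55

Work shell by shell — for each n, count the (l, m_l) pairs that satisfy m_l ≥ 1:
n=3 → 3; n=4 → 6; n=5 → 10; n=6 → 15; n=7 → 21.
Total orbitals: 3 + 6 + 10 + 15 + 21 = 55.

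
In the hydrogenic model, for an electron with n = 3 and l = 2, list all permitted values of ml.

ml takes every integer from −l to +l. With l = 2 that gives the 5 values -2, -1, 0, 1, 2.

-2, -1, 0, 1, 2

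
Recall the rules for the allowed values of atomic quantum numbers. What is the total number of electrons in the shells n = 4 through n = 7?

Shell n has n² orbitals: 4²=16 + 5²=25 + 6²=36 + 7²=49 = 126 orbitals.
Two spin states per orbital: 2 × 126 = 252 electrons.

252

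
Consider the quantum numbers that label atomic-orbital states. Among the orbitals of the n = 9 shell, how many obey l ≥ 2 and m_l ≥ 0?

42

For n = 9, l ranges over 0 … 8.
The (l, m_l) pairs meeting l ≥ 2 and m_l ≥ 0 give: l=2 → 3; l=3 → 4; l=4 → 5; l=5 → 6; l=6 → 7; l=7 → 8; l=8 → 9.
Total orbitals: 3 + 4 + 5 + 6 + 7 + 8 + 9 = 42.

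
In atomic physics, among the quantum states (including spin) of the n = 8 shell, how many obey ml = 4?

8

Go through l = 0, …, 7 (the values permitted for n = 8).
The (l, ml) pairs meeting ml = 4 give: l=4 → 1; l=5 → 1; l=6 → 1; l=7 → 1.
Orbitals: 1 + 1 + 1 + 1 = 4. Each orbital carries two spin states, so 4 × 2 = 8 states.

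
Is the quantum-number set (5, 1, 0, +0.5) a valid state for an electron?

Allowed

n = 5 is a positive integer. ℓ = 1 satisfies 0 ≤ ℓ ≤ n−1 = 4. m_ℓ = 0 lies in the range −ℓ … +ℓ (here −1 … 1). m_s = +1/2 is one of ±1/2.
All four constraints are satisfied.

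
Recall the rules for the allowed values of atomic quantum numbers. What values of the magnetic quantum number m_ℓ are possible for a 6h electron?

The 6h subshell has ℓ = 5, and m_ℓ takes every integer from −ℓ to +ℓ. With ℓ = 5 that gives the 11 values -5, -4, -3, -2, -1, 0, 1, 2, 3, 4, 5.

-5, -4, -3, -2, -1, 0, 1, 2, 3, 4, 5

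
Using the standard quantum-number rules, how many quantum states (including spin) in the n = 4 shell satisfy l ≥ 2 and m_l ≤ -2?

With n = 4 the allowed l are 0, 1, …, 3.
The (l, m_l) pairs meeting l ≥ 2 and m_l ≤ -2 give: l=2 → 1; l=3 → 2.
Orbitals: 1 + 2 = 3. Each orbital carries two spin states, so 3 × 2 = 6 states.

6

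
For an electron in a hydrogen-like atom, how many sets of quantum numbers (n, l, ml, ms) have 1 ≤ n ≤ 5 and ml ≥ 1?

For each n in the range, tally the orbitals obeying ml ≥ 1:
n=2 → 1; n=3 → 3; n=4 → 6; n=5 → 10.
Orbitals: 1 + 3 + 6 + 10 = 20. Including both spin states (ms = ±1/2) gives 2 × 20 = 40 states.

40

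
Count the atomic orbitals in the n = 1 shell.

The n = 1 shell contains n² = 1² = 1 orbital.

1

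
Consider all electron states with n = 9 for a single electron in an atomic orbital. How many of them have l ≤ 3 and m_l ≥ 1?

With n = 9 the allowed l are 0, 1, …, 8.
Per l-value: l=1 → 1; l=2 → 2; l=3 → 3.
Orbitals: 1 + 2 + 3 = 6. Each orbital carries two spin states, so 6 × 2 = 12 states.

12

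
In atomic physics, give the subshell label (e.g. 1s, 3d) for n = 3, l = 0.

l = 0 corresponds to the letter 's', so the subshell is 3s.

3s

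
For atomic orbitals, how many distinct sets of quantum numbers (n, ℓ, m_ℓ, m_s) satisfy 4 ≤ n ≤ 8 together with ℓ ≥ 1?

370

Treat each shell separately and count matching orbitals:
n=4 → 15; n=5 → 24; n=6 → 35; n=7 → 48; n=8 → 63.
Orbitals: 15 + 24 + 35 + 48 + 63 = 185. Including both spin states (m_s = ±1/2) gives 2 × 185 = 370 states.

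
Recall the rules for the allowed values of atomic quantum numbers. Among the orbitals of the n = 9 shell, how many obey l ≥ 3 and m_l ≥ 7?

Orbitals with l ≥ 3 and m_l ≥ 7, by l: l=7 → 1; l=8 → 2.
Total orbitals: 1 + 2 = 3.

3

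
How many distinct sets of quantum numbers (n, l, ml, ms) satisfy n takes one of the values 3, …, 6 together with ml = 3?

12

Work shell by shell — for each n, count the (l, ml) pairs that satisfy ml = 3:
n=4 → 1; n=5 → 2; n=6 → 3.
Orbitals: 1 + 2 + 3 = 6. Including both spin states (ms = ±1/2) gives 2 × 6 = 12 states.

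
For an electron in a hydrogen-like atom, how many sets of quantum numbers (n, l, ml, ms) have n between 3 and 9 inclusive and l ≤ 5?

388

Treat each shell separately and count matching orbitals:
n=3 → 9; n=4 → 16; n=5 → 25; n=6 → 36; n=7 → 36; n=8 → 36; n=9 → 36.
Orbitals: 9 + 16 + 25 + 36 + 36 + 36 + 36 = 194. Including both spin states (ms = ±1/2) gives 2 × 194 = 388 states.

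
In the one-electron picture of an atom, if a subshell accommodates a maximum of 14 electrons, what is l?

l = 3 (f)

2(2l+1) = 14 ⇒ 2l+1 = 7 ⇒ l = 3.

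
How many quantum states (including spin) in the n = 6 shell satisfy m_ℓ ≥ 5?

2

The (ℓ, m_ℓ) pairs meeting m_ℓ ≥ 5 give: ℓ=5 → 1.
Orbitals: 1. Each orbital carries two spin states, so 1 × 2 = 2 states.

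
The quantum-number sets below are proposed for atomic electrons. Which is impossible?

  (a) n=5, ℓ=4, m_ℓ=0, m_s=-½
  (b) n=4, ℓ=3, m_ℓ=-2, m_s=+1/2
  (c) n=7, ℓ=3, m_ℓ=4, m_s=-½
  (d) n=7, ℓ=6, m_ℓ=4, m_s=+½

(c) has |m_ℓ| = 4 > ℓ = 3, violating −ℓ ≤ m_ℓ ≤ ℓ.
The remaining sets (a), (b), (d) satisfy all four rules.

(c)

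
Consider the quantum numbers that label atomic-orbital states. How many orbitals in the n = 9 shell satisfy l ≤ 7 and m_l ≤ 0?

For n = 9, l ranges over 0 … 8.
The (l, m_l) pairs meeting l ≤ 7 and m_l ≤ 0 give: l=0 → 1; l=1 → 2; l=2 → 3; l=3 → 4; l=4 → 5; l=5 → 6; l=6 → 7; l=7 → 8.
Total orbitals: 1 + 2 + 3 + 4 + 5 + 6 + 7 + 8 = 36.

36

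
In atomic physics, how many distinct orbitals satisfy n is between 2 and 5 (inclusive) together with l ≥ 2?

38

For each n in the range, tally the orbitals obeying l ≥ 2:
n=3 → 5; n=4 → 12; n=5 → 21.
Total orbitals: 5 + 12 + 21 = 38.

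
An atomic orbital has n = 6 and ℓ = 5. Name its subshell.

6h

ℓ = 5 corresponds to the letter 'h', so the subshell is 6h.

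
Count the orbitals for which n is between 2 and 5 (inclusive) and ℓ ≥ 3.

23

For each n in the range, tally the orbitals obeying ℓ ≥ 3:
n=4 → 7; n=5 → 16.
Total orbitals: 7 + 16 = 23.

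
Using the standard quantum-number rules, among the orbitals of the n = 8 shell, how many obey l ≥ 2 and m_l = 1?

The n = 8 shell has l = 0 through 7; check each.
The (l, m_l) pairs meeting l ≥ 2 and m_l = 1 give: l=2 → 1; l=3 → 1; l=4 → 1; l=5 → 1; l=6 → 1; l=7 → 1.
Total orbitals: 1 + 1 + 1 + 1 + 1 + 1 = 6.

6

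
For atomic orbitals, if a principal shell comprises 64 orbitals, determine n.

n = 8

n² = 64 ⇒ n = 8.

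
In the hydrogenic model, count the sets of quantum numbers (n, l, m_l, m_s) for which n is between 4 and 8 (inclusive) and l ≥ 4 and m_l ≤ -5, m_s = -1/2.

Per-shell orbital counts meeting the constraint:
n=6 → 1; n=7 → 3; n=8 → 6.
Orbitals: 1 + 3 + 6 = 10. With m_s fixed to -1/2 there is one state per orbital, so 10 states.

10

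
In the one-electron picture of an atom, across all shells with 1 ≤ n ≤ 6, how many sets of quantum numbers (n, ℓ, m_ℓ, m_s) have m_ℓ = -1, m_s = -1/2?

15

Work shell by shell — for each n, count the (ℓ, m_ℓ) pairs that satisfy m_ℓ = -1:
n=2 → 1; n=3 → 2; n=4 → 3; n=5 → 4; n=6 → 5.
Orbitals: 1 + 2 + 3 + 4 + 5 = 15. With m_s fixed to -1/2 there is one state per orbital, so 15 states.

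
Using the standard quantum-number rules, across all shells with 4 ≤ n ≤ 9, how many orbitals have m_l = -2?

Count contributing orbitals for each principal shell:
n=4 → 2; n=5 → 3; n=6 → 4; n=7 → 5; n=8 → 6; n=9 → 7.
Total orbitals: 2 + 3 + 4 + 5 + 6 + 7 = 27.

27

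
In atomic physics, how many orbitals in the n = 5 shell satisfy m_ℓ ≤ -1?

10

The n = 5 shell has ℓ = 0 through 4; check each.
Per ℓ-value: ℓ=1 → 1; ℓ=2 → 2; ℓ=3 → 3; ℓ=4 → 4.
Total orbitals: 1 + 2 + 3 + 4 = 10.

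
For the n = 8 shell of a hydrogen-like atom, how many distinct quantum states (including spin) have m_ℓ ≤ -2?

42

The n = 8 shell has ℓ = 0 through 7; check each.
Orbitals with m_ℓ ≤ -2, by ℓ: ℓ=2 → 1; ℓ=3 → 2; ℓ=4 → 3; ℓ=5 → 4; ℓ=6 → 5; ℓ=7 → 6.
Orbitals: 1 + 2 + 3 + 4 + 5 + 6 = 21. Each orbital carries two spin states, so 21 × 2 = 42 states.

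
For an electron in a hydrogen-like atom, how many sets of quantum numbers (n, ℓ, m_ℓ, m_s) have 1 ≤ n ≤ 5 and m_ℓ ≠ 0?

80

Work shell by shell — for each n, count the (ℓ, m_ℓ) pairs that satisfy m_ℓ ≠ 0:
n=2 → 2; n=3 → 6; n=4 → 12; n=5 → 20.
Orbitals: 2 + 6 + 12 + 20 = 40. Including both spin states (m_s = ±1/2) gives 2 × 40 = 80 states.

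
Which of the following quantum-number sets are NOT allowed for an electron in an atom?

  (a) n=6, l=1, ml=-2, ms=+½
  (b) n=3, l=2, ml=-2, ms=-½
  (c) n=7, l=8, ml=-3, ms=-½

(a) and (c)

(a) has |ml| = 2 > l = 1, violating −l ≤ ml ≤ l.
(c) has l = 8 ≥ n = 7, violating 0 ≤ l ≤ n−1.
The remaining set (b) satisfies all four rules.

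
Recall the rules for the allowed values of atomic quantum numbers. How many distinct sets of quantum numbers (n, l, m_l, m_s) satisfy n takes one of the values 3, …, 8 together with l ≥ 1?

386

For each n in the range, tally the orbitals obeying l ≥ 1:
n=3 → 8; n=4 → 15; n=5 → 24; n=6 → 35; n=7 → 48; n=8 → 63.
Orbitals: 8 + 15 + 24 + 35 + 48 + 63 = 193. Including both spin states (m_s = ±1/2) gives 2 × 193 = 386 states.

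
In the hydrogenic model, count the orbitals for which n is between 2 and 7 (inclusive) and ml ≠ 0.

112

Go shell by shell, enumerating (l, ml) with ml ≠ 0:
n=2 → 2; n=3 → 6; n=4 → 12; n=5 → 20; n=6 → 30; n=7 → 42.
Total orbitals: 2 + 6 + 12 + 20 + 30 + 42 = 112.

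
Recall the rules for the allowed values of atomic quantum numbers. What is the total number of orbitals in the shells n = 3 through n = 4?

Shell n has n² orbitals: 3²=9 + 4²=16 = 25 orbitals.

25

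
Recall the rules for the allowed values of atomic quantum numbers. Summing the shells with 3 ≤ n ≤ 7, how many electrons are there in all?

270

Shell n has n² orbitals: 3²=9 + 4²=16 + 5²=25 + 6²=36 + 7²=49 = 135 orbitals.
Two spin states per orbital: 2 × 135 = 270 electrons.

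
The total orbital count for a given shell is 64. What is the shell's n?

n = 8

n² = 64 ⇒ n = 8.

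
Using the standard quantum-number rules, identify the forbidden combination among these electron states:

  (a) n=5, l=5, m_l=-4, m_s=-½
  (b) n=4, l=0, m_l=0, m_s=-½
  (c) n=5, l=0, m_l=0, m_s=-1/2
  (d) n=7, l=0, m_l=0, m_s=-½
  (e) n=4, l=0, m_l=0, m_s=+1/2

(a)

(a) has l = 5 ≥ n = 5, violating 0 ≤ l ≤ n−1.
The remaining sets (b), (c), (d), (e) satisfy all four rules.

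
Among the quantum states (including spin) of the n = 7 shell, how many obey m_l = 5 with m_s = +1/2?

2

Go through l = 0, …, 6 (the values permitted for n = 7).
Contributions: l=5 → 1; l=6 → 1.
Orbitals: 1 + 1 = 2. With m_s fixed to a single value there is one state per orbital, giving 2 states.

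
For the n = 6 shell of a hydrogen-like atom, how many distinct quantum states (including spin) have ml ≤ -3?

12

Go through l = 0, …, 5 (the values permitted for n = 6).
Per l-value: l=3 → 1; l=4 → 2; l=5 → 3.
Orbitals: 1 + 2 + 3 = 6. Each orbital carries two spin states, so 6 × 2 = 12 states.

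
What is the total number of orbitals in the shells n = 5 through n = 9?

Shell n has n² orbitals: 5²=25 + 6²=36 + 7²=49 + 8²=64 + 9²=81 = 255 orbitals.

255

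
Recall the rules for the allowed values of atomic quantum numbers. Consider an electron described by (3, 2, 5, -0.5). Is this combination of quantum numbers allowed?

The magnetic quantum number must satisfy −l ≤ ml ≤ l. With l = 2, ml can only be -2, -1, 0, 1, 2, so ml = 5 is forbidden.

No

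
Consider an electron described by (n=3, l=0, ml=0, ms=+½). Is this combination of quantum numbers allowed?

Allowed

n = 3 is a positive integer. l = 0 satisfies 0 ≤ l ≤ n−1 = 2. ml = 0 lies in the range −l … +l (here 0). ms = +1/2 is one of ±1/2.
All four constraints are satisfied.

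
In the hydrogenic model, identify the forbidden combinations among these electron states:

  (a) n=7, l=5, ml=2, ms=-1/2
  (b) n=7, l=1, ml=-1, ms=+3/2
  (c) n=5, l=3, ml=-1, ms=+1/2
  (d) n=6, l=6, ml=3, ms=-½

(b) has ms = +3/2, but an electron's spin must be ±1/2.
(d) has l = 6 ≥ n = 6, violating 0 ≤ l ≤ n−1.
The remaining sets (a), (c) satisfy all four rules.

(b) and (d)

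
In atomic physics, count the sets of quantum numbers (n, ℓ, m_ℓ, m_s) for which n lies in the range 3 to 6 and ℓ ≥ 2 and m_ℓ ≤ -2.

40

Per-shell orbital counts meeting the constraint:
n=3 → 1; n=4 → 3; n=5 → 6; n=6 → 10.
Orbitals: 1 + 3 + 6 + 10 = 20. Including both spin states (m_s = ±1/2) gives 2 × 20 = 40 states.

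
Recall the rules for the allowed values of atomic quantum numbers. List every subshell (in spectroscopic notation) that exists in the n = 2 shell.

2s, 2p

For n = 2, ℓ runs from 0 to 1. In spectroscopic notation ℓ = 0,1,2,… ↔ s,p,d,f,g,h,i, so the subshells are 2s, 2p.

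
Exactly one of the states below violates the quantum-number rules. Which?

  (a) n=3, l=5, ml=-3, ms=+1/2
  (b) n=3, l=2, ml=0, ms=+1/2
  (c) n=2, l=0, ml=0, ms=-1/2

(a)

(a) has l = 5 ≥ n = 3, violating 0 ≤ l ≤ n−1.
The remaining sets (b), (c) satisfy all four rules.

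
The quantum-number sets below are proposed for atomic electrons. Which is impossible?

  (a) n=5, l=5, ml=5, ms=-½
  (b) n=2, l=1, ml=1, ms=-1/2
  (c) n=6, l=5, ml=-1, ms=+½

(a)

(a) has l = 5 ≥ n = 5, violating 0 ≤ l ≤ n−1.
The remaining sets (b), (c) satisfy all four rules.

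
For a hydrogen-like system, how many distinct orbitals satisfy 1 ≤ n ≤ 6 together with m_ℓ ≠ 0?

Count contributing orbitals for each principal shell:
n=2 → 2; n=3 → 6; n=4 → 12; n=5 → 20; n=6 → 30.
Total orbitals: 2 + 6 + 12 + 20 + 30 = 70.

70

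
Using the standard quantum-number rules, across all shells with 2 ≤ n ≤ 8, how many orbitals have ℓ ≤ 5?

Per-shell orbital counts meeting the constraint:
n=2 → 4; n=3 → 9; n=4 → 16; n=5 → 25; n=6 → 36; n=7 → 36; n=8 → 36.
Total orbitals: 4 + 9 + 16 + 25 + 36 + 36 + 36 = 162.

162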